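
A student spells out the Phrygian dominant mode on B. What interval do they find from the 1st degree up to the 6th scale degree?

Spelling the Phrygian dominant mode on B: B C D♯ E F♯ G A.
The 1st degree is B and the 6th degree is G.
6 letter names make it a sixth; at 8 semitones (a half step narrower than major) the quality is minor.

minor sixth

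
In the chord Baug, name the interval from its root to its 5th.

augmented fifth

B augmented: B–D#–F##.
So we need the interval from B up to F##.
From B to F##: 8 semitones over a fifth = augmented.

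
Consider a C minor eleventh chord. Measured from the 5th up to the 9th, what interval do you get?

perfect fifth

The chord tones of Cm11 are C, Eb, G, Bb, D, F.
The 5th is G and the 9th is D.
From G to D is 7 semitones, exactly the perfect fifth.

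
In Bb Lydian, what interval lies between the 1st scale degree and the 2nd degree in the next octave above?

The scale runs Bb C D E F G A.
So we need the interval from Bb up to C.
Counting 9 letters and 14 half steps from Bb gives a major ninth.

major ninth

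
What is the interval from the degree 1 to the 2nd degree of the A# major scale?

major second

Spelling the A# major scale: A# B# C## D# E# F## G##.
Degree 1 = A#; scale degree 2 = B#.
Counting 2 letters and 2 half steps from A# gives a major second.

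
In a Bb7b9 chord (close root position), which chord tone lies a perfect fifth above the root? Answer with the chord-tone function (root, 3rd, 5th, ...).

5th

The chord tones of Bb7b9 (Bb dominant seventh flat nine) are Bb–D–F–Ab–Cb.
The root is Bb. A perfect fifth above Bb is F.
F is the chord's 5th.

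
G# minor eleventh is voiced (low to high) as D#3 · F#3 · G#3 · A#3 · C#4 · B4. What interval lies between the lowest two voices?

m3

Those voices are D#3 and F#3.
D# up to F# is 3 semitones, a half step narrower than a major third, so the interval is minor.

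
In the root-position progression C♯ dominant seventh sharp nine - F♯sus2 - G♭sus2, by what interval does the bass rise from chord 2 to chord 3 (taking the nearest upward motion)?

d2

The roots are F♯ and G♭.
F♯ up to G♭ is 0 semitones, a whole step narrower than a major second, so the interval is diminished.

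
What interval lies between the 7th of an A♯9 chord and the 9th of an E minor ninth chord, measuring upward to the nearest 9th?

minor seventh

A♯9 has G♯ as its 7th, and E minor ninth has F♯ as its 9th.
From G♯ to F♯: 10 semitones over a seventh = minor.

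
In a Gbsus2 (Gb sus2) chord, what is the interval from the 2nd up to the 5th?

perfect fourth

Gbsus2 (Gb sus2) is spelled Gb, Ab, Db.
2nd = Ab; 5th = Db.
From Ab to Db is 5 semitones, exactly the perfect fourth.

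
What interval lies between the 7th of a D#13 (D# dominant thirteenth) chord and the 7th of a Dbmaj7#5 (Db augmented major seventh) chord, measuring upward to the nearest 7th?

d8

The 7th of D#13 (D# dominant thirteenth) is C#; the 7th of Dbmaj7#5 (Db augmented major seventh) is C.
C# up to C is 11 semitones, a half step narrower than a perfect octave, so the interval is diminished.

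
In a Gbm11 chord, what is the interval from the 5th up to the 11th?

The chord tones of Gbm11 (Gb minor eleventh) are Gb Bbb Db Fb Ab Cb.
The 5th is Db and the 11th is Cb.
From Db to Cb: 10 semitones over a seventh = minor.

minor 7th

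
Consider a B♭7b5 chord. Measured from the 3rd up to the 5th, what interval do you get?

B♭7b5 is spelled B♭ D F♭ A♭.
3rd = D; 5th = F♭.
3 letter names make it a third; at 2 semitones (a whole step narrower than major) the quality is diminished.

diminished third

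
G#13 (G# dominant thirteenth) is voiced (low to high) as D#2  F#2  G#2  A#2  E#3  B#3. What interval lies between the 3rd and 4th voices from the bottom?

Those voices are G#2 and A#2.
G# up to A# spans 2 letter names and 2 semitones — a major second.

major 2nd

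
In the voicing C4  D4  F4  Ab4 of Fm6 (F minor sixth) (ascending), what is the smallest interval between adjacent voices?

Adjacent intervals: C4→D4 = major second; D4→F4 = minor third; F4→Ab4 = minor third.
The smallest is C4 to D4, a major second (2 semitones).

major second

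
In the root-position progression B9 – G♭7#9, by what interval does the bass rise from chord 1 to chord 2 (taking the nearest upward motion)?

The roots are B and G♭.
From B to G♭: 7 semitones over a sixth = diminished.

diminished 6th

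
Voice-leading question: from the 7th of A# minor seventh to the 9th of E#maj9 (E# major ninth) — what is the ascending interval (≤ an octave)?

major seventh

A# minor seventh has G# as its 7th, and E#maj9 (E# major ninth) has F## as its 9th.
From G# to F## is 11 semitones, exactly the major seventh.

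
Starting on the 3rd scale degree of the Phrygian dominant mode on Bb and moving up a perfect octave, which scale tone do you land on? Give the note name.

The scale is Bb Cb D Eb F Gb Ab.
The 3rd scale degree is D; a perfect octave above that is D — scale degree 3.

D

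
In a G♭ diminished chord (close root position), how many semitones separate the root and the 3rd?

3

G♭dim: G♭, B𝄫, D𝄫.
G♭ to B𝄫 is a minor third: 3 semitones.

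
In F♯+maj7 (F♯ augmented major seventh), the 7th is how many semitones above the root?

Spelling the chord: F♯, A♯, C𝄪, E♯.
F♯ to E♯ is a major seventh: 11 semitones.

11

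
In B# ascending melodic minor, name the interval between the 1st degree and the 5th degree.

B# melodic minor: B# C## D# E# F## G## A##.
1st degree = B#; 5th scale degree = F##.
B# up to F## spans 5 letter names and 7 semitones — a perfect fifth.

perfect 5th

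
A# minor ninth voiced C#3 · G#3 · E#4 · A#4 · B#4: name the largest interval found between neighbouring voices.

major sixth

Adjacent intervals: C#3→G#3 = perfect fifth; G#3→E#4 = major sixth; E#4→A#4 = perfect fourth; A#4→B#4 = major second.
The largest is G#3 to E#4, a major sixth (9 semitones).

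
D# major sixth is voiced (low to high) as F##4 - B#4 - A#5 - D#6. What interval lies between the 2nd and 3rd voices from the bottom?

Those voices are B#4 and A#5.
B# up to A# is 10 semitones, a half step narrower than a major seventh, so the interval is minor.

m7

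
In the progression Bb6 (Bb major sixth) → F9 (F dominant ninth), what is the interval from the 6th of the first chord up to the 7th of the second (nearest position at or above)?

minor sixth

Bb6 (Bb major sixth) has G as its 6th, and F9 (F dominant ninth) has Eb as its 7th.
6 letter names make it a sixth; at 8 semitones (a half step narrower than major) the quality is minor.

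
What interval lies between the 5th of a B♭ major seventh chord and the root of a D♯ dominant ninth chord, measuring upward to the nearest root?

A6

The 5th of B♭ major seventh is F; the root of D♯ dominant ninth is D♯.
6 letter names make it a sixth; at 10 semitones (a half step wider than major) the quality is augmented.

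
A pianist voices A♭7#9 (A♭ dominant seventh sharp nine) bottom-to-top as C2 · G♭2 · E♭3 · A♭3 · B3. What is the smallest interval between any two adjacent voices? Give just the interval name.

augmented second

Adjacent intervals: C2→G♭2 = diminished fifth; G♭2→E♭3 = major sixth; E♭3→A♭3 = perfect fourth; A♭3→B3 = augmented second.
The smallest is A♭3 to B3, an augmented second (3 semitones).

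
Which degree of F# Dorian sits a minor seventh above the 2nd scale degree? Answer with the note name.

The scale is F# G# A B C# D# E.
The 2nd scale degree is G#; a minor seventh above that is F# — scale degree 1.

F#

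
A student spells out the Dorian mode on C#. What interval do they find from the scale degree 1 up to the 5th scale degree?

perfect fifth

Spelling the Dorian mode on C#: C# D# E F# G# A# B.
That puts C# below G#.
From C# to G# is 7 semitones, exactly the perfect fifth.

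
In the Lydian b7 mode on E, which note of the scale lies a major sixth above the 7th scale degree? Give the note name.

The scale is E F# G# A# B C# D.
The 7th scale degree is D; a major sixth above that is B — scale degree 5.

B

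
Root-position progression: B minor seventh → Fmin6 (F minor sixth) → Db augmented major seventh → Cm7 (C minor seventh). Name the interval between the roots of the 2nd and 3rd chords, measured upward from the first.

The roots are F and Db.
F up to Db is 8 semitones, a half step narrower than a major sixth, so the interval is minor.

minor sixth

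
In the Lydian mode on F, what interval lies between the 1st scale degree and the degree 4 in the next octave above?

F lydian: F G A B C D E.
So we need the interval from F up to B.
F up to B is 18 semitones, a half step wider than a perfect eleventh, so the interval is augmented.

augmented eleventh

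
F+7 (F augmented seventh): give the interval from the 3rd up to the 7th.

Spelling the chord: F-A-C#-Eb.
That puts A below Eb.
A up to Eb is 6 semitones, a half step narrower than a perfect fifth, so the interval is diminished.

d5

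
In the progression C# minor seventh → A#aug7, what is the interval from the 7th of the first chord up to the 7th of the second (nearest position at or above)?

C# minor seventh has B as its 7th, and A#aug7 has G# as its 7th.
From B to G# is 9 semitones, exactly the major sixth.

major sixth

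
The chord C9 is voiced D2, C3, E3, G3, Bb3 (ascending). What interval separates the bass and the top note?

The outer voices are D2 and Bb3.
13 letter names make it a thirteenth; at 20 semitones (a half step narrower than major) the quality is minor.

m13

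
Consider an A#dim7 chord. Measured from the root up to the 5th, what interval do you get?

A# diminished seventh is spelled A#, C#, E, G.
Root = A#; 5th = E.
5 letter names make it a fifth; at 6 semitones (a half step narrower than perfect) the quality is diminished.

diminished fifth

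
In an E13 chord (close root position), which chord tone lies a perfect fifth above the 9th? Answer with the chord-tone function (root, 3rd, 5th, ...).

E13 is spelled E G♯ B D F♯ C♯.
The 9th is F♯. A perfect fifth above F♯ is C♯.
C♯ is the chord's 13th.

13th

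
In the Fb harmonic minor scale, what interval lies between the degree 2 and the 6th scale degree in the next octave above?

diminished 12th

The scale runs Fb Gb Abb Bbb Cb Dbb Eb.
That puts Gb below Dbb.
From Gb to Dbb: 18 semitones over a twelfth = diminished.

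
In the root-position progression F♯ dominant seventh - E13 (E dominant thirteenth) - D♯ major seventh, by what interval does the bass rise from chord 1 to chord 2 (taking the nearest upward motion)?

minor 7th

The roots are F♯ and E.
F♯ up to E is 10 semitones, a half step narrower than a major seventh, so the interval is minor.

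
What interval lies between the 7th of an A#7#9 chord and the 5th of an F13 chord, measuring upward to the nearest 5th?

The 7th of A#7#9 is G#; the 5th of F13 is C.
4 letter names make it a fourth; at 4 semitones (a half step narrower than perfect) the quality is diminished.

diminished fourth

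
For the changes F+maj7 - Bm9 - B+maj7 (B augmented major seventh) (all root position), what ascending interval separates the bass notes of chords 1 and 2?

The roots are F and B.
From F to B: 6 semitones over a fourth = augmented.

augmented fourth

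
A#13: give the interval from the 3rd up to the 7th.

diminished fifth

A#13: A#, C##, E#, G#, B#, F##.
The 3rd is C## and the 7th is G#.
From C## to G#: 6 semitones over a fifth = diminished.
This 3–7 tritone is the characteristic tension at the heart of the dominant sound.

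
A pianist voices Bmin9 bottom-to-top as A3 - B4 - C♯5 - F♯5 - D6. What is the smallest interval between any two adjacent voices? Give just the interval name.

Adjacent intervals: A3→B4 = major ninth; B4→C♯5 = major second; C♯5→F♯5 = perfect fourth; F♯5→D6 = minor sixth.
The smallest is B4 to C♯5, a major second (2 semitones).

major 2nd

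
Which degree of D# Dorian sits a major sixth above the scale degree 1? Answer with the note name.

B#

The scale is D# E# F# G# A# B# C#.
The scale degree 1 is D#; a major sixth above that is B# — scale degree 6.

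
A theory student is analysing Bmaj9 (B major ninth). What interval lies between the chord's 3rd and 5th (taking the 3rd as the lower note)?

Bmaj9 is spelled B, D♯, F♯, A♯, C♯.
So we need the interval from D♯ up to F♯.
3 letter names make it a third; at 3 semitones (a half step narrower than major) the quality is minor.

m3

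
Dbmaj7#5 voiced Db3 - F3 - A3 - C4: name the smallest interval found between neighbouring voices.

minor third

Adjacent intervals: Db3→F3 = major third; F3→A3 = major third; A3→C4 = minor third.
The smallest is A3 to C4, a minor third (3 semitones).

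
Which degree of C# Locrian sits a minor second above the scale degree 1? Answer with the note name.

The scale is C# D E F# G A B.
The scale degree 1 is C#; a minor second above that is D — scale degree 2.

D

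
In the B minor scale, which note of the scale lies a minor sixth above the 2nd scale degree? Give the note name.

A

The scale is B C# D E F# G A.
The 2nd scale degree is C#; a minor sixth above that is A — scale degree 7.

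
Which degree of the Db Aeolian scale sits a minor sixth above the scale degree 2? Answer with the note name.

The scale is Db Eb Fb Gb Ab Bbb Cb.
The scale degree 2 is Eb; a minor sixth above that is Cb — scale degree 7.

Cb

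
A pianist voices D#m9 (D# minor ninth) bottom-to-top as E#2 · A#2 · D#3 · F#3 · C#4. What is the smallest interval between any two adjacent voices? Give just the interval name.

Adjacent intervals: E#2→A#2 = perfect fourth; A#2→D#3 = perfect fourth; D#3→F#3 = minor third; F#3→C#4 = perfect fifth.
The smallest is D#3 to F#3, a minor third (3 semitones).

minor third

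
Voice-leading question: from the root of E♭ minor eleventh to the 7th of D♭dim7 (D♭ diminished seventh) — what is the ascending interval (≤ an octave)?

diminished sixth

The root of E♭ minor eleventh is E♭; the 7th of D♭dim7 (D♭ diminished seventh) is C𝄫.
6 letter names make it a sixth; at 7 semitones (a whole step narrower than major) the quality is diminished.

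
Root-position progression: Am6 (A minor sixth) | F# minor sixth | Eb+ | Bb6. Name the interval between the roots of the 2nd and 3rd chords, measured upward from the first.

The roots are F# and Eb.
F# up to Eb is 9 semitones, a whole step narrower than a major seventh, so the interval is diminished.

diminished seventh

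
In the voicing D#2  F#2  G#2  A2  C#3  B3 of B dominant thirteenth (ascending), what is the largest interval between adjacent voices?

minor seventh

Adjacent intervals: D#2→F#2 = minor third; F#2→G#2 = major second; G#2→A2 = minor second; A2→C#3 = major third; C#3→B3 = minor seventh.
The largest is C#3 to B3, a minor seventh (10 semitones).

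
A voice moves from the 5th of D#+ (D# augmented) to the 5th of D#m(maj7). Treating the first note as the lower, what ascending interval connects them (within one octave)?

D#+ (D# augmented) has A## as its 5th, and D#m(maj7) has A# as its 5th.
A## up to A# is 11 semitones, a half step narrower than a perfect octave, so the interval is diminished.

diminished 8th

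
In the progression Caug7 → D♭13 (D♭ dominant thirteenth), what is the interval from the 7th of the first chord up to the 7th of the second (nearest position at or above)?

minor 2nd

The 7th of Caug7 is B♭; the 7th of D♭13 (D♭ dominant thirteenth) is C♭.
From B♭ to C♭: 1 semitone over a second = minor.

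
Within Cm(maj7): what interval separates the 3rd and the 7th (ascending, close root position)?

augmented fifth

The chord tones of CmM7 (C minor-major seventh) are C-E♭-G-B.
3rd = E♭; 7th = B.
5 letter names make it a fifth; at 8 semitones (a half step wider than perfect) the quality is augmented.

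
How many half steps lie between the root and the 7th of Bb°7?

9

The chord tones of Bb°7 (Bb diminished seventh) are Bb-Db-Fb-Abb.
Bb to Abb is a diminished seventh: 9 semitones.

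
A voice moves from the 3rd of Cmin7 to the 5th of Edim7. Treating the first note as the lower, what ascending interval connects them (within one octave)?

perfect fifth

The 3rd of Cmin7 is Eb; the 5th of Edim7 is Bb.
Counting 5 letters and 7 half steps from Eb gives a perfect fifth.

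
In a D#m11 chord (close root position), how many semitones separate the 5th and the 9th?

The chord tones of D#m11 (D# minor eleventh) are D# F# A# C# E# G#.
A# to E# is a perfect fifth: 7 semitones.

7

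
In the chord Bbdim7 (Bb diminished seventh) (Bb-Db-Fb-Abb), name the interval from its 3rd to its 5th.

3rd = Db; 5th = Fb.
From Db to Fb: 3 semitones over a third = minor.

minor third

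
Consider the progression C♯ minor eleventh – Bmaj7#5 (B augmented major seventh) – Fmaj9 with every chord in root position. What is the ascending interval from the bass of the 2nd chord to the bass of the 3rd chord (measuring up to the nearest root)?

The roots are B and F.
B up to F is 6 semitones, a half step narrower than a perfect fifth, so the interval is diminished.

diminished 5th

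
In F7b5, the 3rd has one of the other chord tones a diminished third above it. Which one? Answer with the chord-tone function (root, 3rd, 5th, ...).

F dominant seventh flat five: F, A, C♭, E♭.
The 3rd is A. A diminished third above A is C♭.
C♭ is the chord's 5th.

5th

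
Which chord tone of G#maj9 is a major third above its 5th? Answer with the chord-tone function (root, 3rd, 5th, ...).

7th

G#maj9 is spelled G#–B#–D#–F##–A#.
The 5th is D#. A major third above D# is F##.
F## is the chord's 7th.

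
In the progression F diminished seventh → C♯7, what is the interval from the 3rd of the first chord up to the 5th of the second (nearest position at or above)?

The 3rd of F diminished seventh is A♭; the 5th of C♯7 is G♯.
A♭ up to G♯ is 12 semitones, a half step wider than a major seventh, so the interval is augmented.

augmented seventh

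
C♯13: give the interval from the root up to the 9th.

major 9th

The chord tones of C♯13 (C♯ dominant thirteenth) are C♯, E♯, G♯, B, D♯, A♯.
So we need the interval from C♯ up to D♯.
From C♯ to D♯ is 14 semitones, exactly the major ninth.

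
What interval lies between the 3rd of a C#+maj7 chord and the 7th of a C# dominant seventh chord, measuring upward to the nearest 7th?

diminished fifth

C#+maj7 has E# as its 3rd, and C# dominant seventh has B as its 7th.
5 letter names make it a fifth; at 6 semitones (a half step narrower than perfect) the quality is diminished.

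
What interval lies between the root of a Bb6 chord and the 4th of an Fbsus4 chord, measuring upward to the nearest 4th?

Bb6 has Bb as its root, and Fbsus4 has Bbb as its 4th.
8 letter names make it an octave; at 11 semitones (a half step narrower than perfect) the quality is diminished.

diminished 8th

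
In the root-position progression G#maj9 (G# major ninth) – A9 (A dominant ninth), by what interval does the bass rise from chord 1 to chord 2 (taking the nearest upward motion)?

m2

The roots are G# and A.
2 letter names make it a second; at 1 semitone (a half step narrower than major) the quality is minor.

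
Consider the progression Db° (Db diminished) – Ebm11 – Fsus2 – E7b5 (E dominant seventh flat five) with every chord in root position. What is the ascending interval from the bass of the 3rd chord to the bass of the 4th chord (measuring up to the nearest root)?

The roots are F and E.
From F to E is 11 semitones, exactly the major seventh.

major 7th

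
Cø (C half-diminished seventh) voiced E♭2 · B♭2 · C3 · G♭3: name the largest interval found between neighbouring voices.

perfect fifth

Adjacent intervals: E♭2→B♭2 = perfect fifth; B♭2→C3 = major second; C3→G♭3 = diminished fifth.
The largest is E♭2 to B♭2, a perfect fifth (7 semitones).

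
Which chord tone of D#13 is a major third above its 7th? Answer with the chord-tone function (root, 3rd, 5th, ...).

9th

Spelling the chord: D#-F##-A#-C#-E#-B#.
The 7th is C#. A major third above C# is E#.
E# is the chord's 9th.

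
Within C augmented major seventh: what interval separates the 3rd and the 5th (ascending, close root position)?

major third

Spelling the chord: C E G# B.
3rd = E; 5th = G#.
E up to G# spans 3 letter names and 4 semitones — a major third.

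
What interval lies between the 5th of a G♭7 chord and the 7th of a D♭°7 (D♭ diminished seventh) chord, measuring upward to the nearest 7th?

diminished seventh

G♭7 has D♭ as its 5th, and D♭°7 (D♭ diminished seventh) has C𝄫 as its 7th.
D♭ up to C𝄫 is 9 semitones, a whole step narrower than a major seventh, so the interval is diminished.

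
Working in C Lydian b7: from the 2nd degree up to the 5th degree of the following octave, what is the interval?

P11

The scale runs C D E F# G A Bb.
2nd degree = D; scale degree 5 (up an octave) = G.
Counting 11 letters and 17 half steps from D gives a perfect eleventh.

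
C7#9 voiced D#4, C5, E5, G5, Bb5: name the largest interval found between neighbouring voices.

d7

Adjacent intervals: D#4→C5 = diminished seventh; C5→E5 = major third; E5→G5 = minor third; G5→Bb5 = minor third.
The largest is D#4 to C5, a diminished seventh (9 semitones).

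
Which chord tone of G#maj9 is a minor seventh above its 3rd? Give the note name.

G# major ninth: G#-B#-D#-F##-A#.
The 3rd is B#. A minor seventh above B# is A#.
A# is the chord's 9th.

A#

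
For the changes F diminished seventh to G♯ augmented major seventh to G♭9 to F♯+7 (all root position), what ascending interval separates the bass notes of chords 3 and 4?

augmented seventh

The roots are G♭ and F♯.
G♭ up to F♯ is 12 semitones, a half step wider than a major seventh, so the interval is augmented.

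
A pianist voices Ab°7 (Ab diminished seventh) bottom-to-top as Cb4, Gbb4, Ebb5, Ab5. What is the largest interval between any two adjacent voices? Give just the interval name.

major sixth

Adjacent intervals: Cb4→Gbb4 = diminished fifth; Gbb4→Ebb5 = major sixth; Ebb5→Ab5 = augmented fourth.
The largest is Gbb4 to Ebb5, a major sixth (9 semitones).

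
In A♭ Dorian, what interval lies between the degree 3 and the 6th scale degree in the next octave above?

augmented eleventh

The scale runs A♭ B♭ C♭ D♭ E♭ F G♭.
Degree 3 = C♭; scale degree 6 (up an octave) = F.
11 letter names make it an eleventh; at 18 semitones (a half step wider than perfect) the quality is augmented.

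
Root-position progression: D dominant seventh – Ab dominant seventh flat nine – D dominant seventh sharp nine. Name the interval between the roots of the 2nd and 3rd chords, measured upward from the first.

A4

The roots are Ab and D.
From Ab to D: 6 semitones over a fourth = augmented.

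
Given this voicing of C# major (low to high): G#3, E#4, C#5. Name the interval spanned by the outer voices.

The outer voices are G#3 and C#5.
G# up to C# spans 11 letter names and 17 semitones — a perfect eleventh.

perfect eleventh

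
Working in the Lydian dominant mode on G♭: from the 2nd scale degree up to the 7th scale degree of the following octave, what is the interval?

minor 13th

Spelling the Lydian dominant mode on G♭: G♭ A♭ B♭ C D♭ E♭ F♭.
So we need the interval from A♭ up to F♭.
A♭ up to F♭ is 20 semitones, a half step narrower than a major thirteenth, so the interval is minor.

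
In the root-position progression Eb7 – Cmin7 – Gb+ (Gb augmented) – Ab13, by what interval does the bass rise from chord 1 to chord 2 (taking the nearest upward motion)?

M6

The roots are Eb and C.
From Eb to C is 9 semitones, exactly the major sixth.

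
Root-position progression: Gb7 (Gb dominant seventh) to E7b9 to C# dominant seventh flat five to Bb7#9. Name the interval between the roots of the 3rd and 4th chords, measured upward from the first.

The roots are C# and Bb.
C# up to Bb is 9 semitones, a whole step narrower than a major seventh, so the interval is diminished.

diminished seventh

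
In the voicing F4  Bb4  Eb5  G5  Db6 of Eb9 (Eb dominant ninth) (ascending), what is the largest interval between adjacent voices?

diminished fifth

Adjacent intervals: F4→Bb4 = perfect fourth; Bb4→Eb5 = perfect fourth; Eb5→G5 = major third; G5→Db6 = diminished fifth.
The largest is G5 to Db6, a diminished fifth (6 semitones).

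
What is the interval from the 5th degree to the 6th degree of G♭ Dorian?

major second

Spelling G♭ Dorian: G♭ A♭ B𝄫 C♭ D♭ E♭ F♭.
5th degree = D♭; degree 6 = E♭.
From D♭ to E♭ is 2 semitones, exactly the major second.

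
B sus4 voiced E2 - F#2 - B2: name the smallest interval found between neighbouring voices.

major second

Adjacent intervals: E2→F#2 = major second; F#2→B2 = perfect fourth.
The smallest is E2 to F#2, a major second (2 semitones).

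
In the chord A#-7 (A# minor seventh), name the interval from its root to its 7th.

A#m7: A# C# E# G#.
The root is A# and the 7th is G#.
A# up to G# is 10 semitones, a half step narrower than a major seventh, so the interval is minor.

minor seventh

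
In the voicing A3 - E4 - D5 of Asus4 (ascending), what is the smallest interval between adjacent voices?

perfect 5th

Adjacent intervals: A3→E4 = perfect fifth; E4→D5 = minor seventh.
The smallest is A3 to E4, a perfect fifth (7 semitones).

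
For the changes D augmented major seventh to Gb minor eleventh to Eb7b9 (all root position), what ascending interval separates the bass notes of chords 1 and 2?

d4

The roots are D and Gb.
4 letter names make it a fourth; at 4 semitones (a half step narrower than perfect) the quality is diminished.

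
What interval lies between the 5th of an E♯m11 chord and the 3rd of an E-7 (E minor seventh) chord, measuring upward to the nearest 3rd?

d6

The 5th of E♯m11 is B♯; the 3rd of E-7 (E minor seventh) is G.
From B♯ to G: 7 semitones over a sixth = diminished.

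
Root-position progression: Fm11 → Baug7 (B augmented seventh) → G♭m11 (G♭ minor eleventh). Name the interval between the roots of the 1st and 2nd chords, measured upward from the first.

augmented fourth

The roots are F and B.
From F to B: 6 semitones over a fourth = augmented.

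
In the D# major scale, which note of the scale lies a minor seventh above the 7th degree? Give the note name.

B#

The scale is D# E# F## G# A# B# C##.
The 7th degree is C##; a minor seventh above that is B# — scale degree 6.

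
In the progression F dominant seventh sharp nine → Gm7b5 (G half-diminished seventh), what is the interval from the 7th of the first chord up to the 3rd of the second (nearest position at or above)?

F dominant seventh sharp nine has E♭ as its 7th, and Gm7b5 (G half-diminished seventh) has B♭ as its 3rd.
Counting 5 letters and 7 half steps from E♭ gives a perfect fifth.

perfect fifth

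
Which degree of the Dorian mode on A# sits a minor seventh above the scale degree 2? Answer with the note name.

The scale is A# B# C# D# E# F## G#.
The scale degree 2 is B#; a minor seventh above that is A# — scale degree 1.

A#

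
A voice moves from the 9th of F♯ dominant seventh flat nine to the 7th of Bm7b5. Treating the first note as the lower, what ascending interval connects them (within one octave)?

M2

The 9th of F♯ dominant seventh flat nine is G; the 7th of Bm7b5 is A.
Counting 2 letters and 2 half steps from G gives a major second.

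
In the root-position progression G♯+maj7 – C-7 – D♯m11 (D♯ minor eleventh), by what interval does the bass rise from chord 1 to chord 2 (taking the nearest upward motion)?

The roots are G♯ and C.
4 letter names make it a fourth; at 4 semitones (a half step narrower than perfect) the quality is diminished.

d4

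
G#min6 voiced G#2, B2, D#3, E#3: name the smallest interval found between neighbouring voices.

major 2nd

Adjacent intervals: G#2→B2 = minor third; B2→D#3 = major third; D#3→E#3 = major second.
The smallest is D#3 to E#3, a major second (2 semitones).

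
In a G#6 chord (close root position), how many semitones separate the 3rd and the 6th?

G#6: G#, B#, D#, E#.
B# to E# is a perfect fourth: 5 semitones.

5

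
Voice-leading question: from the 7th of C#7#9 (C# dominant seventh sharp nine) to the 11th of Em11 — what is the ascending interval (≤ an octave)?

The 7th of C#7#9 (C# dominant seventh sharp nine) is B; the 11th of Em11 is A.
B up to A is 10 semitones, a half step narrower than a major seventh, so the interval is minor.

minor seventh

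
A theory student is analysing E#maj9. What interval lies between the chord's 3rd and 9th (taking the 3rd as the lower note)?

The chord tones of E# major ninth are E#-G##-B#-D##-F##.
3rd = G##; 9th = F##.
7 letter names make it a seventh; at 10 semitones (a half step narrower than major) the quality is minor.

minor seventh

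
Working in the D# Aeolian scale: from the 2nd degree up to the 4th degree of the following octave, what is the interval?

Spelling the D# Aeolian scale: D# E# F# G# A# B C#.
That puts E# below G#.
E# up to G# is 15 semitones, a half step narrower than a major tenth, so the interval is minor.

minor tenth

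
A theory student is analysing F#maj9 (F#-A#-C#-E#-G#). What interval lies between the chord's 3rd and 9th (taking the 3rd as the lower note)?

That puts A# below G#.
A# up to G# is 10 semitones, a half step narrower than a major seventh, so the interval is minor.

m7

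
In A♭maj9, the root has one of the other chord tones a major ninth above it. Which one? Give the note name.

A♭maj9 (A♭ major ninth): A♭ C E♭ G B♭.
The root is A♭. A major ninth above A♭ is B♭.
B♭ is the chord's 9th.

Bb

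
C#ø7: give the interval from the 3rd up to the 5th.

Spelling the chord: C#–E–G–B.
3rd = E; 5th = G.
E up to G is 3 semitones, a half step narrower than a major third, so the interval is minor.

minor 3rd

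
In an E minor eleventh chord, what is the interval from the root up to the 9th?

major ninth

Em11 (E minor eleventh): E-G-B-D-F#-A.
Root = E; 9th = F#.
E up to F# spans 9 letter names and 14 semitones — a major ninth.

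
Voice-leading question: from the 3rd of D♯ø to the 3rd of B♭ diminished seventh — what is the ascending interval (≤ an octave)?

diminished sixth

D♯ø has F♯ as its 3rd, and B♭ diminished seventh has D♭ as its 3rd.
From F♯ to D♭: 7 semitones over a sixth = diminished.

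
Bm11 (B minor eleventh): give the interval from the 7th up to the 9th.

major 3rd

Spelling the chord: B, D, F#, A, C#, E.
7th = A; 9th = C#.
A up to C# spans 3 letter names and 4 semitones — a major third.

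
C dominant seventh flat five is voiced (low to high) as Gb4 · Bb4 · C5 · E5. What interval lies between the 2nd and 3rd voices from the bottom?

major second

Those voices are Bb4 and C5.
From Bb to C is 2 semitones, exactly the major second.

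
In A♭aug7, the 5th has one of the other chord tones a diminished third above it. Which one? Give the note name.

The chord tones of A♭7#5 are A♭–C–E–G♭.
The 5th is E. A diminished third above E is G♭.
G♭ is the chord's 7th.

Gb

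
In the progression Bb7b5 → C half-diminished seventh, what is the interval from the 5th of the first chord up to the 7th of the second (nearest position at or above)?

The 5th of Bb7b5 is Fb; the 7th of C half-diminished seventh is Bb.
Fb up to Bb is 6 semitones, a half step wider than a perfect fourth, so the interval is augmented.

augmented fourth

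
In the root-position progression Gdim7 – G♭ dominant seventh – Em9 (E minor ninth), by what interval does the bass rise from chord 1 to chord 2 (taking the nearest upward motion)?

The roots are G and G♭.
G up to G♭ is 11 semitones, a half step narrower than a perfect octave, so the interval is diminished.

diminished 8th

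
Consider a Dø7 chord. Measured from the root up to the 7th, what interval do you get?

Dm7b5 is spelled D-F-Ab-C.
So we need the interval from D up to C.
D up to C is 10 semitones, a half step narrower than a major seventh, so the interval is minor.

minor seventh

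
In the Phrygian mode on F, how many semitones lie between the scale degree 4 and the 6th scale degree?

The scale is F Gb Ab Bb C Db Eb.
Bb up to Db is a minor third — 3 semitones.

3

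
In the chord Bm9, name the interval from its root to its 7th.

The chord tones of Bmin9 are B–D–F#–A–C#.
That puts B below A.
From B to A: 10 semitones over a seventh = minor.

minor seventh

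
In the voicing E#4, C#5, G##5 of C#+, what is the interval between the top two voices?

Those voices are C#5 and G##5.
C# up to G## is 8 semitones, a half step wider than a perfect fifth, so the interval is augmented.

augmented fifth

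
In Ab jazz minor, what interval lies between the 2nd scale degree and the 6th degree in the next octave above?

perfect twelfth

Ab melodic minor: Ab Bb Cb Db Eb F G.
2nd scale degree = Bb; 6th degree (up an octave) = F.
From Bb to F is 19 semitones, exactly the perfect twelfth.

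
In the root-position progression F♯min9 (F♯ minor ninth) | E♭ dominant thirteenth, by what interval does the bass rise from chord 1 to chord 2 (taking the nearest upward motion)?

diminished seventh

The roots are F♯ and E♭.
F♯ up to E♭ is 9 semitones, a whole step narrower than a major seventh, so the interval is diminished.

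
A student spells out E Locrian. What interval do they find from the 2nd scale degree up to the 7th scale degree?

major 6th

The scale runs E F G A Bb C D.
2nd scale degree = F; 7th degree = D.
From F to D is 9 semitones, exactly the major sixth.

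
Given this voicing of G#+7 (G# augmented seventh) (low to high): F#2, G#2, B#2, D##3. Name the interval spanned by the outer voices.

augmented sixth

The outer voices are F#2 and D##3.
F# up to D## is 10 semitones, a half step wider than a major sixth, so the interval is augmented.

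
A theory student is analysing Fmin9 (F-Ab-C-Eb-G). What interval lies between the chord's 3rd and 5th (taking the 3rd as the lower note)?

That puts Ab below C.
Counting 3 letters and 4 half steps from Ab gives a major third.

major third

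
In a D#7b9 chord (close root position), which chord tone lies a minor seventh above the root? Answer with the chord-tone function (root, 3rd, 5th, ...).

7th

D#7b9: D#–F##–A#–C#–E.
The root is D#. A minor seventh above D# is C#.
C# is the chord's 7th.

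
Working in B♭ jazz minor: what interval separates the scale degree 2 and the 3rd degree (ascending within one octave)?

Spelling B♭ jazz minor: B♭ C D♭ E♭ F G A.
So we need the interval from C up to D♭.
C up to D♭ is 1 semitone, a half step narrower than a major second, so the interval is minor.

minor second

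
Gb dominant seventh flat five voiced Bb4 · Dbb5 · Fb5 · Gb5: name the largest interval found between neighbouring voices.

major 3rd

Adjacent intervals: Bb4→Dbb5 = diminished third; Dbb5→Fb5 = major third; Fb5→Gb5 = major second.
The largest is Dbb5 to Fb5, a major third (4 semitones).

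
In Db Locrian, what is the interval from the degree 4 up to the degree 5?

minor second

Db locrian: Db Ebb Fb Gb Abb Bbb Cb.
The degree 4 is Gb and the 5th degree is Abb.
2 letter names make it a second; at 1 semitone (a half step narrower than major) the quality is minor.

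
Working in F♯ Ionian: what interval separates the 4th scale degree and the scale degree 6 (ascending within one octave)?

Spelling F♯ Ionian: F♯ G♯ A♯ B C♯ D♯ E♯.
4th scale degree = B; 6th scale degree = D♯.
From B to D♯ is 4 semitones, exactly the major third.

major third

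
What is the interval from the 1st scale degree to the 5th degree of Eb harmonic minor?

perfect fifth

The scale runs Eb F Gb Ab Bb Cb D.
That puts Eb below Bb.
Counting 5 letters and 7 half steps from Eb gives a perfect fifth.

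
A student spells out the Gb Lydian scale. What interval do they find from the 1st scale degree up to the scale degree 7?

major seventh

Spelling the Gb Lydian scale: Gb Ab Bb C Db Eb F.
1st scale degree = Gb; scale degree 7 = F.
Gb up to F spans 7 letter names and 11 semitones — a major seventh.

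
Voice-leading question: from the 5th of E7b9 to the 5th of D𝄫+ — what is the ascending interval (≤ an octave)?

E7b9 has B as its 5th, and D𝄫+ has A♭ as its 5th.
B up to A♭ is 9 semitones, a whole step narrower than a major seventh, so the interval is diminished.

d7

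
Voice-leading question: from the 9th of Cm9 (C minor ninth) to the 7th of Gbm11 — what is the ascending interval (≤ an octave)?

diminished third

Cm9 (C minor ninth) has D as its 9th, and Gbm11 has Fb as its 7th.
From D to Fb: 2 semitones over a third = diminished.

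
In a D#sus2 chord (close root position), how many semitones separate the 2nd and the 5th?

5

D#sus2 is spelled D#, E#, A#.
E# to A# is a perfect fourth: 5 semitones.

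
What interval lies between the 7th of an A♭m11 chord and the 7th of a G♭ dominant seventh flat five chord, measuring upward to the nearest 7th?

minor seventh

The 7th of A♭m11 is G♭; the 7th of G♭ dominant seventh flat five is F♭.
7 letter names make it a seventh; at 10 semitones (a half step narrower than major) the quality is minor.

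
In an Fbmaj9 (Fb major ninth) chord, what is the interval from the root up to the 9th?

major 9th

Spelling the chord: Fb-Ab-Cb-Eb-Gb.
So we need the interval from Fb up to Gb.
Fb up to Gb spans 9 letter names and 14 semitones — a major ninth.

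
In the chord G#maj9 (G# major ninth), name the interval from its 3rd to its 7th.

perfect fifth

G#maj9: G#-B#-D#-F##-A#.
That puts B# below F##.
B# up to F## spans 5 letter names and 7 semitones — a perfect fifth.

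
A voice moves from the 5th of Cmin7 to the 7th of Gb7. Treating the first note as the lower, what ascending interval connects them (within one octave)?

Cmin7 has G as its 5th, and Gb7 has Fb as its 7th.
G up to Fb is 9 semitones, a whole step narrower than a major seventh, so the interval is diminished.

diminished 7th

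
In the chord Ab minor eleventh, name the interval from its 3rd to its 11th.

Ab minor eleventh: Ab, Cb, Eb, Gb, Bb, Db.
The 3rd is Cb and the 11th is Db.
Cb up to Db spans 9 letter names and 14 semitones — a major ninth.

major 9th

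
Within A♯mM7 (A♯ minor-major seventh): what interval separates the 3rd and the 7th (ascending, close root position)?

augmented 5th

The chord tones of A♯m(maj7) are A♯-C♯-E♯-G𝄪.
3rd = C♯; 7th = G𝄪.
5 letter names make it a fifth; at 8 semitones (a half step wider than perfect) the quality is augmented.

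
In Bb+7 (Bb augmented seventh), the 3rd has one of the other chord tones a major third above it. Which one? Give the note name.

F#

Spelling the chord: Bb-D-F#-Ab.
The 3rd is D. A major third above D is F#.
F# is the chord's 5th.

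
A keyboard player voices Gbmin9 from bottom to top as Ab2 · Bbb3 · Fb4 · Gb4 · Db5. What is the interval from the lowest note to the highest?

The outer voices are Ab2 and Db5.
From Ab to Db is 29 semitones, exactly the perfect 18th.

perfect 18th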